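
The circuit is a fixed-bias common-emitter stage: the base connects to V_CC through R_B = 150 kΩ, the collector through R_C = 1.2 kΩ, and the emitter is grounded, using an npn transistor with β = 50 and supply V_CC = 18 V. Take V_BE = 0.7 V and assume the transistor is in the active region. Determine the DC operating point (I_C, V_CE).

I_C ≈ 5.8 mA, V_CE ≈ 11 V

Base loop: V_CC = I_B·R_B + V_BE, so I_B = (18 − 0.7)/150 kΩ = 0.115 mA.
In the active region I_C = β·I_B = 50 × 0.115 = 5.77 mA.
Collector loop: V_CE = V_CC − I_C·R_C = 18 − 5.77×1.2 = 11.1 V.
Since V_CE = 11.1 V > V_CE(sat) ≈ 0.2 V, the transistor is in the active region as assumed.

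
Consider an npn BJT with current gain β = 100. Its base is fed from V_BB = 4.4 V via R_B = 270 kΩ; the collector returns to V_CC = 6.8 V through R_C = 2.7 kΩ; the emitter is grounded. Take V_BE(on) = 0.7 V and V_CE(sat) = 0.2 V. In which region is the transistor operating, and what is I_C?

active; I_C ≈ 1.4 mA

Assume active. Base-emitter loop: I_B = (V_BB − V_BE)/R_B = (4.4 − 0.7)/270 = 0.0137 mA.
I_C = β·I_B = 100×0.0137 = 1.37 mA.
V_CE = V_CC − I_C·R_C = 6.8 − 1.37×2.7 = 3.1 V > V_CE(sat), so the active-region assumption holds.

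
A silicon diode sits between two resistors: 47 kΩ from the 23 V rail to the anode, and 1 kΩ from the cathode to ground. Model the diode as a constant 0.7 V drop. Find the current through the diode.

The two resistors are in series with the diode, so KVL gives 23 = I·47 + 0.7 + I·1.
I = (23 − 0.7) / (47 + 1) kΩ = 22.3 / 48 = 0.465 mA.

I ≈ 0.46 mA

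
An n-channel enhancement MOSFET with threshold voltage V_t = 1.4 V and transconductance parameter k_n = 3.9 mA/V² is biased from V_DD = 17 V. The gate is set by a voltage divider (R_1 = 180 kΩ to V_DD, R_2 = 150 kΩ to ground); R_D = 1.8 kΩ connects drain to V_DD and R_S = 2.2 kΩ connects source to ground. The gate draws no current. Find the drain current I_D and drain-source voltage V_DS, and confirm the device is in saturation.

V_G = V_DD·R_2/(R_1+R_2) = 17×150/330 = 7.73 V.
Assume saturation: I_D = (k_n/2)(V_GS − V_t)² with V_GS = V_G − I_D·R_S = 7.73 − 2.2·I_D.
Substituting gives 9.44·I_D² − 55.3·I_D + 78.1 = 0, with roots I_D = 2.37 or 3.48 mA.
The root I_D = 3.48 mA gives V_GS = 0.0634 V ≤ V_t, so take I_D = 2.37 mA.
Then V_GS = 2.5 V and V_DS = V_DD − I_D(R_D+R_S) = 17 − 2.37×4 = 7.5 V.
Saturation requires V_DS ≥ V_GS − V_t = 1.1 V; 7.5 ≥ 1.1 ✓.

I_D ≈ 2.4 mA, V_DS ≈ 7.5 V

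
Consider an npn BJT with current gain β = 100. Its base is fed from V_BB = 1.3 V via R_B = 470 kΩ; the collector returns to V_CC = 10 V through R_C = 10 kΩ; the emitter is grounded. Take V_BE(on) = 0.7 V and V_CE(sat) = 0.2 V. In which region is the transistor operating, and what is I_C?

active; I_C ≈ 0.13 mA

Assume active. Base-emitter loop: I_B = (V_BB − V_BE)/R_B = (1.3 − 0.7)/470 = 0.00128 mA.
I_C = β·I_B = 100×0.00128 = 0.128 mA.
V_CE = V_CC − I_C·R_C = 10 − 0.128×10 = 8.72 V > V_CE(sat), so the active-region assumption holds.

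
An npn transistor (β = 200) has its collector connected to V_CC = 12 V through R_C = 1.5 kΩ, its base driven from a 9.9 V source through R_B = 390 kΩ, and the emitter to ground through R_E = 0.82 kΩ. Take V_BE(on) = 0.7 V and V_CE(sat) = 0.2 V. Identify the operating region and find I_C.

active; I_C ≈ 3.3 mA

Assume active. Base-emitter loop: I_B = (V_BB − V_BE)/(R_B + (β+1)R_E) = (9.9 − 0.7)/(390 + 201×0.82) = 0.0166 mA.
I_C = β·I_B = 200×0.0166 = 3.32 mA.
V_CE = V_CC − I_C·R_C − I_E·R_E = 12 − 3.32×1.5 − 3.33×0.82 = 4.29 V > V_CE(sat), so the active-region assumption holds.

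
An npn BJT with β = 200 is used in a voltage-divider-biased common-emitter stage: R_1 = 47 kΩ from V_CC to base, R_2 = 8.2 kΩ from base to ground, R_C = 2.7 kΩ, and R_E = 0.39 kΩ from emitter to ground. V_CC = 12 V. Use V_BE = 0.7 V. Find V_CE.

V_CE ≈ 4.2 V

Thevenize the base divider: V_Th = V_CC·R_2/(R_1+R_2) = 12×8.2/55.2 = 1.78 V, R_Th = R_1‖R_2 = 6.98 kΩ.
Base-emitter loop: V_Th = I_B·R_Th + V_BE + (β+1)I_B·R_E, so I_B = (1.78 − 0.7) / (6.98 + 201×0.39) = 0.0127 mA.
I_C = β·I_B = 200×0.0127 = 2.54 mA, and I_E = (β+1)I_B = 2.55 mA.
V_CE = V_CC − I_C·R_C − I_E·R_E = 12 − 2.54×2.7 − 2.55×0.39 = 4.16 V.
V_CE = 4.16 V > 0.2 V confirms active-region operation.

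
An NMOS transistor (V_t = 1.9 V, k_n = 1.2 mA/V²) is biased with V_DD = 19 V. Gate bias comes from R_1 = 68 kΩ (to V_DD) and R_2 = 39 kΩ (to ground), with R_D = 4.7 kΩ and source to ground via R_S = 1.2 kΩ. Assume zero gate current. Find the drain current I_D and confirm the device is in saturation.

I_D ≈ 2.5 mA

V_G = V_DD·R_2/(R_1+R_2) = 19×39/107 = 6.93 V.
Assume saturation: I_D = (k_n/2)(V_GS − V_t)² with V_GS = V_G − I_D·R_S = 6.93 − 1.2·I_D.
Substituting gives 0.864·I_D² − 8.24·I_D + 15.2 = 0, with roots I_D = 2.49 or 7.04 mA.
The root I_D = 7.04 mA gives V_GS = -1.53 V ≤ V_t, so take I_D = 2.49 mA.
Then V_GS = 3.94 V and V_DS = V_DD − I_D(R_D+R_S) = 19 − 2.49×5.9 = 4.31 V.
Saturation requires V_DS ≥ V_GS − V_t = 2.04 V; 4.31 ≥ 2.04 ✓.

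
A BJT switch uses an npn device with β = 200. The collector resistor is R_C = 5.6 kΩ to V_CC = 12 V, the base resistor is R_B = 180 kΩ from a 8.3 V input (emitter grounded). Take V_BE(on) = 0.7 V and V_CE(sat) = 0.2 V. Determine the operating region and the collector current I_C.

Assume active: I_B = (8.3 − 0.7)/180 = 0.0422 mA, giving I_C = β·I_B = 8.44 mA.
But then V_CE = 12 − 8.44×5.6 = -35.3 V < V_CE(sat) = 0.2 V — impossible in the active region.
So the transistor is saturated. With V_CE = 0.2 V, I_C = (V_CC − 0.2)/R_C = 11.8/5.6 = 2.11 mA.
Check: β·I_B = 8.44 mA > I_C = 2.11 mA, confirming saturation.

saturation; I_C ≈ 2.1 mA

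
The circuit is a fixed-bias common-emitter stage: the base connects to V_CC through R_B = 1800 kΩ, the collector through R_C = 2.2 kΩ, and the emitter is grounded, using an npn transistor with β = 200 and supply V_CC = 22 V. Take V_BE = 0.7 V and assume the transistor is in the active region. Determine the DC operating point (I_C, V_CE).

Base loop: V_CC = I_B·R_B + V_BE, so I_B = (22 − 0.7)/1800 kΩ = 0.0118 mA.
In the active region I_C = β·I_B = 200 × 0.0118 = 2.37 mA.
Collector loop: V_CE = V_CC − I_C·R_C = 22 − 2.37×2.2 = 16.8 V.
Since V_CE = 16.8 V > V_CE(sat) ≈ 0.2 V, the transistor is in the active region as assumed.

I_C ≈ 2.4 mA, V_CE ≈ 17 V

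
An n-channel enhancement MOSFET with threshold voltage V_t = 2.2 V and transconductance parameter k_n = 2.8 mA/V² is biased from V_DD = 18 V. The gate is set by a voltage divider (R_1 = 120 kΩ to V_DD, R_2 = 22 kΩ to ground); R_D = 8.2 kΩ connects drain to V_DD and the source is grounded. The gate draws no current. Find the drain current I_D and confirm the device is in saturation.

V_G = V_DD·R_2/(R_1+R_2) = 18×22/142 = 2.79 V. With the source grounded, V_GS = V_G = 2.79 V.
Assume saturation: I_D = (k_n/2)(V_GS − V_t)² = (2.8/2)×(2.79 − 2.2)² = 1.4×0.589² = 0.485 mA.
V_DS = V_DD − I_D·R_D = 18 − 0.485×8.2 = 14 V.
Saturation requires V_DS ≥ V_GS − V_t = 0.589 V; 14 ≥ 0.589 ✓.

I_D ≈ 0.49 mA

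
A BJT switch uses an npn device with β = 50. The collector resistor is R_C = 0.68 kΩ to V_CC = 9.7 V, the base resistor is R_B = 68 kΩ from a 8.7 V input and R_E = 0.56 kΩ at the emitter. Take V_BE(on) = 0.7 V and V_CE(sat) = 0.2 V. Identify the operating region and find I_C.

Assume active. Base-emitter loop: I_B = (V_BB − V_BE)/(R_B + (β+1)R_E) = (8.7 − 0.7)/(68 + 51×0.56) = 0.0829 mA.
I_C = β·I_B = 50×0.0829 = 4.14 mA.
V_CE = V_CC − I_C·R_C − I_E·R_E = 9.7 − 4.14×0.68 − 4.23×0.56 = 4.52 V > V_CE(sat), so the active-region assumption holds.

active; I_C ≈ 4.1 mA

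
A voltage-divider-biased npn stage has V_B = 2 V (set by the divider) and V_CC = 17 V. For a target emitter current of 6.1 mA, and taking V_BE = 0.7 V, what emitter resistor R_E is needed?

V_E = V_B − V_BE = 2 − 0.7 = 1.3 V.
R_E = V_E / I_E = 1.3 / 6.1 = 0.213 kΩ.

R_E ≈ 0.21 kΩ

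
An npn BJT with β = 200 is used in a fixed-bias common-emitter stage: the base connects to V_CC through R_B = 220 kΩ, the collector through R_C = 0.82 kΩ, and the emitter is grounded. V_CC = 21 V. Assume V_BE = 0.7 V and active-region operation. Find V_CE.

V_CE ≈ 5.9 V

Base loop: V_CC = I_B·R_B + V_BE, so I_B = (21 − 0.7)/220 kΩ = 0.0923 mA.
In the active region I_C = β·I_B = 200 × 0.0923 = 18.5 mA.
Collector loop: V_CE = V_CC − I_C·R_C = 21 − 18.5×0.82 = 5.87 V.
Since V_CE = 5.87 V > V_CE(sat) ≈ 0.2 V, the transistor is in the active region as assumed.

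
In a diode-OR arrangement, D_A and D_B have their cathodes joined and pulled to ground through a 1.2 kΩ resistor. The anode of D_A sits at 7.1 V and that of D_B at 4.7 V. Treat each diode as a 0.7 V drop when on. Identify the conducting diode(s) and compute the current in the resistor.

Only D_A conducts; I_R ≈ 5.3 mA

Assume both conduct. Then node N would need to be at both 7.1−0.7 = 6.4 V and 4.7−0.7 = 4 V, which is impossible.
Assume only D_A conducts: V_N = 7.1 − 0.7 = 6.4 V, so I_R = 6.4/1.2 = 5.33 mA.
Check D_B: its anode-to-cathode voltage is 4.7 − 6.4 = -1.7 V < 0.7 V, so it is off. The assumption is consistent.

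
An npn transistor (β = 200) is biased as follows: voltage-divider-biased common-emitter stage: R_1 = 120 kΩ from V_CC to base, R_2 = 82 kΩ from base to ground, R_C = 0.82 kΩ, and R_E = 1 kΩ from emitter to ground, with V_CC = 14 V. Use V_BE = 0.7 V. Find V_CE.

Thevenize the base divider: V_Th = V_CC·R_2/(R_1+R_2) = 14×82/202 = 5.68 V, R_Th = R_1‖R_2 = 48.7 kΩ.
Base-emitter loop: V_Th = I_B·R_Th + V_BE + (β+1)I_B·R_E, so I_B = (5.68 − 0.7) / (48.7 + 201×1) = 0.02 mA.
I_C = β·I_B = 200×0.02 = 3.99 mA, and I_E = (β+1)I_B = 4.01 mA.
V_CE = V_CC − I_C·R_C − I_E·R_E = 14 − 3.99×0.82 − 4.01×1 = 6.72 V.
V_CE = 6.72 V > 0.2 V confirms active-region operation.

V_CE ≈ 6.7 V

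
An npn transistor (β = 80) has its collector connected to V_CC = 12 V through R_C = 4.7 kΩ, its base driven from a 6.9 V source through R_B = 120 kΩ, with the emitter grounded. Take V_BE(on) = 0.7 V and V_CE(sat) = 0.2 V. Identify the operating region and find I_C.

Assume active: I_B = (6.9 − 0.7)/120 = 0.0517 mA, giving I_C = β·I_B = 4.13 mA.
But then V_CE = 12 − 4.13×4.7 = -7.43 V < V_CE(sat) = 0.2 V — impossible in the active region.
So the transistor is saturated. With V_CE = 0.2 V, I_C = (V_CC − 0.2)/R_C = 11.8/4.7 = 2.51 mA.
Check: β·I_B = 4.13 mA > I_C = 2.51 mA, confirming saturation.

saturation; I_C ≈ 2.5 mA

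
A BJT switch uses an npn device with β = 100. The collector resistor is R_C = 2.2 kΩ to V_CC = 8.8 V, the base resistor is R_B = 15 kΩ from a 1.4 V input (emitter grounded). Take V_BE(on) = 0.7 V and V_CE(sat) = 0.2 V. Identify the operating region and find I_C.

Assume active: I_B = (1.4 − 0.7)/15 = 0.0467 mA, giving I_C = β·I_B = 4.67 mA.
But then V_CE = 8.8 − 4.67×2.2 = -1.47 V < V_CE(sat) = 0.2 V — impossible in the active region.
So the transistor is saturated. With V_CE = 0.2 V, I_C = (V_CC − 0.2)/R_C = 8.6/2.2 = 3.91 mA.
Check: β·I_B = 4.67 mA > I_C = 3.91 mA, confirming saturation.

saturation; I_C ≈ 3.9 mA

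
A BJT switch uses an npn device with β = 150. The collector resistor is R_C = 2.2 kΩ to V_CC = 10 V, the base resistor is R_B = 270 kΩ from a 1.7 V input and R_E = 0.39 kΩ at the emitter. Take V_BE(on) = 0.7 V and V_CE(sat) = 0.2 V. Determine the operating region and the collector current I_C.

active; I_C ≈ 0.46 mA

Assume active. Base-emitter loop: I_B = (V_BB − V_BE)/(R_B + (β+1)R_E) = (1.7 − 0.7)/(270 + 151×0.39) = 0.00304 mA.
I_C = β·I_B = 150×0.00304 = 0.456 mA.
V_CE = V_CC − I_C·R_C − I_E·R_E = 10 − 0.456×2.2 − 0.459×0.39 = 8.82 V > V_CE(sat), so the active-region assumption holds.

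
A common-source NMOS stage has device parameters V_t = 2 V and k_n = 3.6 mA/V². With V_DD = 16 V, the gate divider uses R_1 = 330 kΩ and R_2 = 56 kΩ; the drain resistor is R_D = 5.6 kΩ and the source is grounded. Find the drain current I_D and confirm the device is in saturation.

V_G = V_DD·R_2/(R_1+R_2) = 16×56/386 = 2.32 V. With the source grounded, V_GS = V_G = 2.32 V.
Assume saturation: I_D = (k_n/2)(V_GS − V_t)² = (3.6/2)×(2.32 − 2)² = 1.8×0.321² = 0.186 mA.
V_DS = V_DD − I_D·R_D = 16 − 0.186×5.6 = 15 V.
Saturation requires V_DS ≥ V_GS − V_t = 0.321 V; 15 ≥ 0.321 ✓.

I_D ≈ 0.19 mA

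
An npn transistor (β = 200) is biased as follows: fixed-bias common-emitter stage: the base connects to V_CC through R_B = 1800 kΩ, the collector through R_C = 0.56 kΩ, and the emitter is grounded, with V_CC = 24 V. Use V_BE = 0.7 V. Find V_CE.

V_CE ≈ 23 V

Base loop: V_CC = I_B·R_B + V_BE, so I_B = (24 − 0.7)/1800 kΩ = 0.0129 mA.
In the active region I_C = β·I_B = 200 × 0.0129 = 2.59 mA.
Collector loop: V_CE = V_CC − I_C·R_C = 24 − 2.59×0.56 = 22.6 V.
Since V_CE = 22.6 V > V_CE(sat) ≈ 0.2 V, the transistor is in the active region as assumed.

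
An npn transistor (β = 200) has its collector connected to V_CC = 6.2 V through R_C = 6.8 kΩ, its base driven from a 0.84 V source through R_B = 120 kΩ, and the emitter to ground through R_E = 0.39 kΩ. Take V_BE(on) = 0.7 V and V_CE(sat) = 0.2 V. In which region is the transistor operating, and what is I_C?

active; I_C ≈ 0.14 mA

Assume active. Base-emitter loop: I_B = (V_BB − V_BE)/(R_B + (β+1)R_E) = (0.84 − 0.7)/(120 + 201×0.39) = 0.000706 mA.
I_C = β·I_B = 200×0.000706 = 0.141 mA.
V_CE = V_CC − I_C·R_C − I_E·R_E = 6.2 − 0.141×6.8 − 0.142×0.39 = 5.18 V > V_CE(sat), so the active-region assumption holds.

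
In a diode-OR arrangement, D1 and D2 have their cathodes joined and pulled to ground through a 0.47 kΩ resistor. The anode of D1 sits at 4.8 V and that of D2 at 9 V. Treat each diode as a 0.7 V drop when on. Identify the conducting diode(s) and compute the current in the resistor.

Only D2 conducts; I_R ≈ 18 mA

Assume both conduct. Then node N would need to be at both 4.8−0.7 = 4.1 V and 9−0.7 = 8.3 V, which is impossible.
Assume only D2 conducts: V_N = 9 − 0.7 = 8.3 V, so I_R = 8.3/0.47 = 17.7 mA.
Check D1: its anode-to-cathode voltage is 4.8 − 8.3 = -3.5 V < 0.7 V, so it is off. The assumption is consistent.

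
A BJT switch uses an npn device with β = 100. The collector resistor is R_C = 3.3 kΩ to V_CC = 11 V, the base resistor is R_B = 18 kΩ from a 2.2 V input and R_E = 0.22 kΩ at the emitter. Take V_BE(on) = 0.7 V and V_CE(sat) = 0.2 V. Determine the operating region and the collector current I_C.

Assume active: I_B = (2.2 − 0.7)/(18 + 101×0.22) = 0.0373 mA, I_C = β·I_B = 3.73 mA.
Then V_CE = 11 − 3.73×3.3 − 3.77×0.22 = -2.14 V < 0.2 V — the active assumption fails.
Re-solve with V_CE = 0.2 V. KCL at the emitter: V_E/R_E = (V_BB−0.7−V_E)/R_B + (V_CC−0.2−V_E)/R_C, giving V_E = 0.684 V.
I_C = (V_CC − 0.2 − V_E)/R_C = (10.8 − 0.684)/3.3 = 3.07 mA.
Check: I_B = (1.5 − 0.684)/18 = 0.0453 mA, and β·I_B = 4.53 mA > I_C, confirming saturation.

saturation; I_C ≈ 3.1 mA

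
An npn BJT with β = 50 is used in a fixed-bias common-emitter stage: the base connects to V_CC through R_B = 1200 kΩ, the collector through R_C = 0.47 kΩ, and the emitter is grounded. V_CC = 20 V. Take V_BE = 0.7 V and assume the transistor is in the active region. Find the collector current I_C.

Base loop: V_CC = I_B·R_B + V_BE, so I_B = (20 − 0.7)/1200 kΩ = 0.0161 mA.
In the active region I_C = β·I_B = 50 × 0.0161 = 0.804 mA.
Collector loop: V_CE = V_CC − I_C·R_C = 20 − 0.804×0.47 = 19.6 V.
Since V_CE = 19.6 V > V_CE(sat) ≈ 0.2 V, the transistor is in the active region as assumed.

I_C ≈ 0.8 mA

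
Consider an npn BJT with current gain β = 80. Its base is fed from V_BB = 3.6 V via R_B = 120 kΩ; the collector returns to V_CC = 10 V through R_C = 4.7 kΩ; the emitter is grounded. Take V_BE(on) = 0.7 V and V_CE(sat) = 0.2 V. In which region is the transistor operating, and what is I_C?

Assume active. Base-emitter loop: I_B = (V_BB − V_BE)/R_B = (3.6 − 0.7)/120 = 0.0242 mA.
I_C = β·I_B = 80×0.0242 = 1.93 mA.
V_CE = V_CC − I_C·R_C = 10 − 1.93×4.7 = 0.913 V > V_CE(sat), so the active-region assumption holds.

active; I_C ≈ 1.9 mA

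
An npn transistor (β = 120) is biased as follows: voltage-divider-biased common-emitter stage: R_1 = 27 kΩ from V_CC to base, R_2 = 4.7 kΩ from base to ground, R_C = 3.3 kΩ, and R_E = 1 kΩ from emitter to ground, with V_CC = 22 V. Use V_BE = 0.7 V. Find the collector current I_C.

I_C ≈ 2.5 mA

Thevenize the base divider: V_Th = V_CC·R_2/(R_1+R_2) = 22×4.7/31.7 = 3.26 V, R_Th = R_1‖R_2 = 4 kΩ.
Base-emitter loop: V_Th = I_B·R_Th + V_BE + (β+1)I_B·R_E, so I_B = (3.26 − 0.7) / (4 + 121×1) = 0.0205 mA.
I_C = β·I_B = 120×0.0205 = 2.46 mA, and I_E = (β+1)I_B = 2.48 mA.
V_CE = V_CC − I_C·R_C − I_E·R_E = 22 − 2.46×3.3 − 2.48×1 = 11.4 V.
V_CE = 11.4 V > 0.2 V confirms active-region operation.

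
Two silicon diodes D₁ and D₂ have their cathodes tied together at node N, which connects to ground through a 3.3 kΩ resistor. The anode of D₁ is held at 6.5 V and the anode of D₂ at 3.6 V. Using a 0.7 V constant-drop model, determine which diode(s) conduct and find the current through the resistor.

Only D₁ conducts; I_R ≈ 1.8 mA

Assume both conduct. Then node N would need to be at both 6.5−0.7 = 5.8 V and 3.6−0.7 = 2.9 V, which is impossible.
Assume only D₁ conducts: V_N = 6.5 − 0.7 = 5.8 V, so I_R = 5.8/3.3 = 1.76 mA.
Check D₂: its anode-to-cathode voltage is 3.6 − 5.8 = -2.2 V < 0.7 V, so it is off. The assumption is consistent.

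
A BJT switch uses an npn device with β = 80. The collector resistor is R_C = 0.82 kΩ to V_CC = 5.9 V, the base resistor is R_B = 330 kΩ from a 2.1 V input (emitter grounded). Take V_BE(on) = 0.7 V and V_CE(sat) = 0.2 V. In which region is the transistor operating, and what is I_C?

active; I_C ≈ 0.34 mA

Assume active. Base-emitter loop: I_B = (V_BB − V_BE)/R_B = (2.1 − 0.7)/330 = 0.00424 mA.
I_C = β·I_B = 80×0.00424 = 0.339 mA.
V_CE = V_CC − I_C·R_C = 5.9 − 0.339×0.82 = 5.62 V > V_CE(sat), so the active-region assumption holds.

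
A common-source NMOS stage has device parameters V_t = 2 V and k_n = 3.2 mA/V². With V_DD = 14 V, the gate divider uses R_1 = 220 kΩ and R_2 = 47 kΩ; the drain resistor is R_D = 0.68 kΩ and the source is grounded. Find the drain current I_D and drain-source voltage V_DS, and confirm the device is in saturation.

V_G = V_DD·R_2/(R_1+R_2) = 14×47/267 = 2.46 V. With the source grounded, V_GS = V_G = 2.46 V.
Assume saturation: I_D = (k_n/2)(V_GS − V_t)² = (3.2/2)×(2.46 − 2)² = 1.6×0.464² = 0.345 mA.
V_DS = V_DD − I_D·R_D = 14 − 0.345×0.68 = 13.8 V.
Saturation requires V_DS ≥ V_GS − V_t = 0.464 V; 13.8 ≥ 0.464 ✓.

I_D ≈ 0.35 mA, V_DS ≈ 14 V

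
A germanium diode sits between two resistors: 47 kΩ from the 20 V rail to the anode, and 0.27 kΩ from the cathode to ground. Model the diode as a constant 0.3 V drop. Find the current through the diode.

I ≈ 0.42 mA

The two resistors are in series with the diode, so KVL gives 20 = I·47 + 0.3 + I·0.27.
I = (20 − 0.3) / (47 + 0.27) kΩ = 19.7 / 47.3 = 0.417 mA.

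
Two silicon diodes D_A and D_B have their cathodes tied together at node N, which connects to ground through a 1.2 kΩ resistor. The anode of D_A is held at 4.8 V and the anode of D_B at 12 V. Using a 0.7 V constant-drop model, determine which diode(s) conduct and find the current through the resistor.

Assume both conduct. Then node N would need to be at both 4.8−0.7 = 4.1 V and 12−0.7 = 11.3 V, which is impossible.
Assume only D_B conducts: V_N = 12 − 0.7 = 11.3 V, so I_R = 11.3/1.2 = 9.42 mA.
Check D_A: its anode-to-cathode voltage is 4.8 − 11.3 = -6.5 V < 0.7 V, so it is off. The assumption is consistent.

Only D_B conducts; I_R ≈ 9.4 mA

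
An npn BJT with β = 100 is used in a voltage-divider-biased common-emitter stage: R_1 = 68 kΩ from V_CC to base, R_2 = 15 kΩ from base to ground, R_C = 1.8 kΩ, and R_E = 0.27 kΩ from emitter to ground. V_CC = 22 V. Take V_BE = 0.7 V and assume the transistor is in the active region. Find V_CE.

V_CE ≈ 4.8 V

Thevenize the base divider: V_Th = V_CC·R_2/(R_1+R_2) = 22×15/83 = 3.98 V, R_Th = R_1‖R_2 = 12.3 kΩ.
Base-emitter loop: V_Th = I_B·R_Th + V_BE + (β+1)I_B·R_E, so I_B = (3.98 − 0.7) / (12.3 + 101×0.27) = 0.0828 mA.
I_C = β·I_B = 100×0.0828 = 8.28 mA, and I_E = (β+1)I_B = 8.36 mA.
V_CE = V_CC − I_C·R_C − I_E·R_E = 22 − 8.28×1.8 − 8.36×0.27 = 4.84 V.
V_CE = 4.84 V > 0.2 V confirms active-region operation.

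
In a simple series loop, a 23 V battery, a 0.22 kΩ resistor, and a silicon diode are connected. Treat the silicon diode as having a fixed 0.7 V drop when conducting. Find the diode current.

I ≈ 100 mA

KVL around the loop: 23 = V_D + I·R = 0.7 + I × 0.22 kΩ.
So I = (23 − 0.7) / 0.22 kΩ = 22.3 / 0.22 = 101 mA.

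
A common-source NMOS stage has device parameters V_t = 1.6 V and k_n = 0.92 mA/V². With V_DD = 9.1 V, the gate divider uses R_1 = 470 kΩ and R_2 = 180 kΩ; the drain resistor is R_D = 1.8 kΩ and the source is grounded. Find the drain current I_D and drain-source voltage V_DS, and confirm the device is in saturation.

V_G = V_DD·R_2/(R_1+R_2) = 9.1×180/650 = 2.52 V. With the source grounded, V_GS = V_G = 2.52 V.
Assume saturation: I_D = (k_n/2)(V_GS − V_t)² = (0.92/2)×(2.52 − 1.6)² = 0.46×0.92² = 0.389 mA.
V_DS = V_DD − I_D·R_D = 9.1 − 0.389×1.8 = 8.4 V.
Saturation requires V_DS ≥ V_GS − V_t = 0.92 V; 8.4 ≥ 0.92 ✓.

I_D ≈ 0.39 mA, V_DS ≈ 8.4 V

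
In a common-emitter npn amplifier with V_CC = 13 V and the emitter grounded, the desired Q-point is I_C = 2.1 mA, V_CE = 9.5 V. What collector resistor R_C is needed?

Collector loop: V_CC = I_C·R_C + V_CE.
R_C = (V_CC − V_CE)/I_C = (13 − 9.5)/2.1 = 1.67 kΩ.

R_C ≈ 1.7 kΩ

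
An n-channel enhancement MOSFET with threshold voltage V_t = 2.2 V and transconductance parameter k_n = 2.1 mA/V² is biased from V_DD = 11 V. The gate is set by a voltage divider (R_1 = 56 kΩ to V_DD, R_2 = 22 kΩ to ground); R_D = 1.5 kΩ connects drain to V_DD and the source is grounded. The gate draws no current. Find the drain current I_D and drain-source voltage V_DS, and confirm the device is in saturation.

I_D ≈ 0.86 mA, V_DS ≈ 9.7 V

V_G = V_DD·R_2/(R_1+R_2) = 11×22/78 = 3.1 V. With the source grounded, V_GS = V_G = 3.1 V.
Assume saturation: I_D = (k_n/2)(V_GS − V_t)² = (2.1/2)×(3.1 − 2.2)² = 1.05×0.903² = 0.855 mA.
V_DS = V_DD − I_D·R_D = 11 − 0.855×1.5 = 9.72 V.
Saturation requires V_DS ≥ V_GS − V_t = 0.903 V; 9.72 ≥ 0.903 ✓.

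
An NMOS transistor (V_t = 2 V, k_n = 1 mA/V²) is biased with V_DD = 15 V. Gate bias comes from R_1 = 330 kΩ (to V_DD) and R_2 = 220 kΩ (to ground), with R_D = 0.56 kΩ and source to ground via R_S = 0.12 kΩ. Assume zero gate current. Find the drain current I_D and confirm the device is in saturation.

I_D ≈ 5.6 mA

V_G = V_DD·R_2/(R_1+R_2) = 15×220/550 = 6 V.
Assume saturation: I_D = (k_n/2)(V_GS − V_t)² with V_GS = V_G − I_D·R_S = 6 − 0.12·I_D.
Substituting gives 0.0072·I_D² − 1.48·I_D + 8 = 0, with roots I_D = 5.56 or 200 mA.
The root I_D = 200 mA gives V_GS = -18 V ≤ V_t, so take I_D = 5.56 mA.
Then V_GS = 5.33 V and V_DS = V_DD − I_D(R_D+R_S) = 15 − 5.56×0.68 = 11.2 V.
Saturation requires V_DS ≥ V_GS − V_t = 3.33 V; 11.2 ≥ 3.33 ✓.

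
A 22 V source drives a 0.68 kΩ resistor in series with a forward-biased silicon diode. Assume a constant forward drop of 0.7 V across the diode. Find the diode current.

KVL around the loop: 22 = V_D + I·R = 0.7 + I × 0.68 kΩ.
So I = (22 − 0.7) / 0.68 kΩ = 21.3 / 0.68 = 31.3 mA.

I ≈ 31 mA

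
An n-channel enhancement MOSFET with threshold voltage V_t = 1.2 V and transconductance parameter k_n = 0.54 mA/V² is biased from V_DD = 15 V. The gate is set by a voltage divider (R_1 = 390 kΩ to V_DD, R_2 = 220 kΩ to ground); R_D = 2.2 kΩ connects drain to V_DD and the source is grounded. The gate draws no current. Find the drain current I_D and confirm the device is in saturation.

V_G = V_DD·R_2/(R_1+R_2) = 15×220/610 = 5.41 V. With the source grounded, V_GS = V_G = 5.41 V.
Assume saturation: I_D = (k_n/2)(V_GS − V_t)² = (0.54/2)×(5.41 − 1.2)² = 0.27×4.21² = 4.79 mA.
V_DS = V_DD − I_D·R_D = 15 − 4.79×2.2 = 4.47 V.
Saturation requires V_DS ≥ V_GS − V_t = 4.21 V; 4.47 ≥ 4.21 ✓.

I_D ≈ 4.8 mA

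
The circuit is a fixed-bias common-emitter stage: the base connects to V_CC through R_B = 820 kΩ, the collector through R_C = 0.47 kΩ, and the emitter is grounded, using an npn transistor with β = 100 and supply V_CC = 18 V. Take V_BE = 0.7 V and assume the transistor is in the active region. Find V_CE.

V_CE ≈ 17 V

Base loop: V_CC = I_B·R_B + V_BE, so I_B = (18 − 0.7)/820 kΩ = 0.0211 mA.
In the active region I_C = β·I_B = 100 × 0.0211 = 2.11 mA.
Collector loop: V_CE = V_CC − I_C·R_C = 18 − 2.11×0.47 = 17 V.
Since V_CE = 17 V > V_CE(sat) ≈ 0.2 V, the transistor is in the active region as assumed.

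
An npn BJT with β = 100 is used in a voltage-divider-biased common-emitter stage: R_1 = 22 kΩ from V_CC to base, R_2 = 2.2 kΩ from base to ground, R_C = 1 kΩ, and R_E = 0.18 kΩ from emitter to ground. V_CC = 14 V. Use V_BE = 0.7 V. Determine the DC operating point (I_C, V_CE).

I_C ≈ 2.8 mA, V_CE ≈ 11 V

Thevenize the base divider: V_Th = V_CC·R_2/(R_1+R_2) = 14×2.2/24.2 = 1.27 V, R_Th = R_1‖R_2 = 2 kΩ.
Base-emitter loop: V_Th = I_B·R_Th + V_BE + (β+1)I_B·R_E, so I_B = (1.27 − 0.7) / (2 + 101×0.18) = 0.0284 mA.
I_C = β·I_B = 100×0.0284 = 2.84 mA, and I_E = (β+1)I_B = 2.87 mA.
V_CE = V_CC − I_C·R_C − I_E·R_E = 14 − 2.84×1 − 2.87×0.18 = 10.6 V.
V_CE = 10.6 V > 0.2 V confirms active-region operation.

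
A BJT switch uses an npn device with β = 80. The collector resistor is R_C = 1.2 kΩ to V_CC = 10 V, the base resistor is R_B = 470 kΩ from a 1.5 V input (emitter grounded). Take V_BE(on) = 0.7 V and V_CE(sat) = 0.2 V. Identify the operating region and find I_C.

Assume active. Base-emitter loop: I_B = (V_BB − V_BE)/R_B = (1.5 − 0.7)/470 = 0.0017 mA.
I_C = β·I_B = 80×0.0017 = 0.136 mA.
V_CE = V_CC − I_C·R_C = 10 − 0.136×1.2 = 9.84 V > V_CE(sat), so the active-region assumption holds.

active; I_C ≈ 0.14 mA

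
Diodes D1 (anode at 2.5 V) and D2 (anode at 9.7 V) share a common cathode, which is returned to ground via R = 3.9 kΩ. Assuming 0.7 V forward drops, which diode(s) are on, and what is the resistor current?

Assume both conduct. Then node N would need to be at both 2.5−0.7 = 1.8 V and 9.7−0.7 = 9 V, which is impossible.
Assume only D2 conducts: V_N = 9.7 − 0.7 = 9 V, so I_R = 9/3.9 = 2.31 mA.
Check D1: its anode-to-cathode voltage is 2.5 − 9 = -6.5 V < 0.7 V, so it is off. The assumption is consistent.

Only D2 conducts; I_R ≈ 2.3 mA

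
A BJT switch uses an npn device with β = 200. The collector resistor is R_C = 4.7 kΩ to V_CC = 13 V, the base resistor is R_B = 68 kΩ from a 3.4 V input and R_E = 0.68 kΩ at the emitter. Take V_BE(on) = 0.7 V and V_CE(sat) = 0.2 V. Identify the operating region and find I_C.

saturation; I_C ≈ 2.4 mA

Assume active: I_B = (3.4 − 0.7)/(68 + 201×0.68) = 0.0132 mA, I_C = β·I_B = 2.64 mA.
Then V_CE = 13 − 2.64×4.7 − 2.65×0.68 = -1.2 V < 0.2 V — the active assumption fails.
Re-solve with V_CE = 0.2 V. KCL at the emitter: V_E/R_E = (V_BB−0.7−V_E)/R_B + (V_CC−0.2−V_E)/R_C, giving V_E = 1.63 V.
I_C = (V_CC − 0.2 − V_E)/R_C = (12.8 − 1.63)/4.7 = 2.38 mA.
Check: I_B = (2.7 − 1.63)/68 = 0.0158 mA, and β·I_B = 3.16 mA > I_C, confirming saturation.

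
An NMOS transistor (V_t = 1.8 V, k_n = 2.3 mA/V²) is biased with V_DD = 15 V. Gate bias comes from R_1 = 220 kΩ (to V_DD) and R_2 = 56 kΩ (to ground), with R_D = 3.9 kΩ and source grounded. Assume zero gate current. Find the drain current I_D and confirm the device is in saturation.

I_D ≈ 1.8 mA

V_G = V_DD·R_2/(R_1+R_2) = 15×56/276 = 3.04 V. With the source grounded, V_GS = V_G = 3.04 V.
Assume saturation: I_D = (k_n/2)(V_GS − V_t)² = (2.3/2)×(3.04 − 1.8)² = 1.15×1.24² = 1.78 mA.
V_DS = V_DD − I_D·R_D = 15 − 1.78×3.9 = 8.07 V.
Saturation requires V_DS ≥ V_GS − V_t = 1.24 V; 8.07 ≥ 1.24 ✓.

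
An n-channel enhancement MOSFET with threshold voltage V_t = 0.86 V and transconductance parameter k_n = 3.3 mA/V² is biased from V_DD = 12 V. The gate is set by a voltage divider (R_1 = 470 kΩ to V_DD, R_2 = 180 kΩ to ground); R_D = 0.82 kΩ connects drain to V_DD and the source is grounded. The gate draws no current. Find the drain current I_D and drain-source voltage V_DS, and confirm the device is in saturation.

V_G = V_DD·R_2/(R_1+R_2) = 12×180/650 = 3.32 V. With the source grounded, V_GS = V_G = 3.32 V.
Assume saturation: I_D = (k_n/2)(V_GS − V_t)² = (3.3/2)×(3.32 − 0.86)² = 1.65×2.46² = 10 mA.
V_DS = V_DD − I_D·R_D = 12 − 10×0.82 = 3.79 V.
Saturation requires V_DS ≥ V_GS − V_t = 2.46 V; 3.79 ≥ 2.46 ✓.

I_D ≈ 10 mA, V_DS ≈ 3.8 V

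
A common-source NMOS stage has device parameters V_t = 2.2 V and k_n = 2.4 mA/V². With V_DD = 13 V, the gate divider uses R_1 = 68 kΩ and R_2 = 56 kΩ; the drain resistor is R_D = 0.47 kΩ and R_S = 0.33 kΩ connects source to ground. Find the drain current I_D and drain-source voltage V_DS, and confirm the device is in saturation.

I_D ≈ 5 mA, V_DS ≈ 9 V

V_G = V_DD·R_2/(R_1+R_2) = 13×56/124 = 5.87 V.
Assume saturation: I_D = (k_n/2)(V_GS − V_t)² with V_GS = V_G − I_D·R_S = 5.87 − 0.33·I_D.
Substituting gives 0.131·I_D² − 3.91·I_D + 16.2 = 0, with roots I_D = 4.96 or 24.9 mA.
The root I_D = 24.9 mA gives V_GS = -2.36 V ≤ V_t, so take I_D = 4.96 mA.
Then V_GS = 4.23 V and V_DS = V_DD − I_D(R_D+R_S) = 13 − 4.96×0.8 = 9.03 V.
Saturation requires V_DS ≥ V_GS − V_t = 2.03 V; 9.03 ≥ 2.03 ✓.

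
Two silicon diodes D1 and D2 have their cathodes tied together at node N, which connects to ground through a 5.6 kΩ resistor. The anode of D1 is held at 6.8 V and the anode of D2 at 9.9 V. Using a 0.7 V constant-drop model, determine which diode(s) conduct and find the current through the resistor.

Only D2 conducts; I_R ≈ 1.6 mA

Assume both conduct. Then node N would need to be at both 6.8−0.7 = 6.1 V and 9.9−0.7 = 9.2 V, which is impossible.
Assume only D2 conducts: V_N = 9.9 − 0.7 = 9.2 V, so I_R = 9.2/5.6 = 1.64 mA.
Check D1: its anode-to-cathode voltage is 6.8 − 9.2 = -2.4 V < 0.7 V, so it is off. The assumption is consistent.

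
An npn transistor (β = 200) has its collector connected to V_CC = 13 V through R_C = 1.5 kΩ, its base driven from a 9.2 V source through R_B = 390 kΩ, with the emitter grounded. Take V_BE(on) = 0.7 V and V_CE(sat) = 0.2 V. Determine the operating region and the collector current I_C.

Assume active. Base-emitter loop: I_B = (V_BB − V_BE)/R_B = (9.2 − 0.7)/390 = 0.0218 mA.
I_C = β·I_B = 200×0.0218 = 4.36 mA.
V_CE = V_CC − I_C·R_C = 13 − 4.36×1.5 = 6.46 V > V_CE(sat), so the active-region assumption holds.

active; I_C ≈ 4.4 mA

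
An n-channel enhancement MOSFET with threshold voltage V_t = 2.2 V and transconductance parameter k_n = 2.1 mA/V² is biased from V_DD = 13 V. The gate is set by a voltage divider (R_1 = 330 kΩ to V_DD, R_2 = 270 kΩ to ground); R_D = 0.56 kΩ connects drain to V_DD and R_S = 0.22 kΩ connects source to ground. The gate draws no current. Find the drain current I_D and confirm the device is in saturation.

I_D ≈ 5.9 mA

V_G = V_DD·R_2/(R_1+R_2) = 13×270/600 = 5.85 V.
Assume saturation: I_D = (k_n/2)(V_GS − V_t)² with V_GS = V_G − I_D·R_S = 5.85 − 0.22·I_D.
Substituting gives 0.0508·I_D² − 2.69·I_D + 14 = 0, with roots I_D = 5.86 or 47 mA.
The root I_D = 47 mA gives V_GS = -4.49 V ≤ V_t, so take I_D = 5.86 mA.
Then V_GS = 4.56 V and V_DS = V_DD − I_D(R_D+R_S) = 13 − 5.86×0.78 = 8.43 V.
Saturation requires V_DS ≥ V_GS − V_t = 2.36 V; 8.43 ≥ 2.36 ✓.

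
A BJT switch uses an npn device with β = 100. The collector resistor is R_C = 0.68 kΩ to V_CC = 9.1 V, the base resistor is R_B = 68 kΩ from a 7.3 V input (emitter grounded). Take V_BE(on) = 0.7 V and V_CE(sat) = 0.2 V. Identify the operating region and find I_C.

Assume active. Base-emitter loop: I_B = (V_BB − V_BE)/R_B = (7.3 − 0.7)/68 = 0.0971 mA.
I_C = β·I_B = 100×0.0971 = 9.71 mA.
V_CE = V_CC − I_C·R_C = 9.1 − 9.71×0.68 = 2.5 V > V_CE(sat), so the active-region assumption holds.

active; I_C ≈ 9.7 mA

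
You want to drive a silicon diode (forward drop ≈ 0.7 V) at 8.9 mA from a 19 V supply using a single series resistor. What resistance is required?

R ≈ 2.1 kΩ

The resistor drops V_S − V_D = 19 − 0.7 = 18.3 V at 8.9 mA.
R = 18.3 V / 8.9 mA = 2.06 kΩ.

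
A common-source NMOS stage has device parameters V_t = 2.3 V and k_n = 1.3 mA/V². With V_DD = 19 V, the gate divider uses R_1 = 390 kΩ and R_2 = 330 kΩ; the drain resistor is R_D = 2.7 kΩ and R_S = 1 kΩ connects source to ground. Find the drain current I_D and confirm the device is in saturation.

I_D ≈ 3.9 mA

V_G = V_DD·R_2/(R_1+R_2) = 19×330/720 = 8.71 V.
Assume saturation: I_D = (k_n/2)(V_GS − V_t)² with V_GS = V_G − I_D·R_S = 8.71 − 1·I_D.
Substituting gives 0.65·I_D² − 9.33·I_D + 26.7 = 0, with roots I_D = 3.94 or 10.4 mA.
The root I_D = 10.4 mA gives V_GS = -1.7 V ≤ V_t, so take I_D = 3.94 mA.
Then V_GS = 4.76 V and V_DS = V_DD − I_D(R_D+R_S) = 19 − 3.94×3.7 = 4.4 V.
Saturation requires V_DS ≥ V_GS − V_t = 2.46 V; 4.4 ≥ 2.46 ✓.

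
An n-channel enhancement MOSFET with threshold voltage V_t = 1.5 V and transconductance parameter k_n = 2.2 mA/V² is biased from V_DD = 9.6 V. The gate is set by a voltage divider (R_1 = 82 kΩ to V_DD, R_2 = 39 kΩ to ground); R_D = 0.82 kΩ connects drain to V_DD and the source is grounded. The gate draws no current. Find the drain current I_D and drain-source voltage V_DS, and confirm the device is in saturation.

I_D ≈ 2.8 mA, V_DS ≈ 7.3 V

V_G = V_DD·R_2/(R_1+R_2) = 9.6×39/121 = 3.09 V. With the source grounded, V_GS = V_G = 3.09 V.
Assume saturation: I_D = (k_n/2)(V_GS − V_t)² = (2.2/2)×(3.09 − 1.5)² = 1.1×1.59² = 2.8 mA.
V_DS = V_DD − I_D·R_D = 9.6 − 2.8×0.82 = 7.31 V.
Saturation requires V_DS ≥ V_GS − V_t = 1.59 V; 7.31 ≥ 1.59 ✓.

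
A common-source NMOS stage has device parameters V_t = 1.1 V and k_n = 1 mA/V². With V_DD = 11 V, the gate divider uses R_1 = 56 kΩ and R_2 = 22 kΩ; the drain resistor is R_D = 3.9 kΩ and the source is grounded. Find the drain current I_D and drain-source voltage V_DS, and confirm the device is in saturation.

I_D ≈ 2 mA, V_DS ≈ 3.2 V

V_G = V_DD·R_2/(R_1+R_2) = 11×22/78 = 3.1 V. With the source grounded, V_GS = V_G = 3.1 V.
Assume saturation: I_D = (k_n/2)(V_GS − V_t)² = (1/2)×(3.1 − 1.1)² = 0.5×2² = 2.01 mA.
V_DS = V_DD − I_D·R_D = 11 − 2.01×3.9 = 3.18 V.
Saturation requires V_DS ≥ V_GS − V_t = 2 V; 3.18 ≥ 2 ✓.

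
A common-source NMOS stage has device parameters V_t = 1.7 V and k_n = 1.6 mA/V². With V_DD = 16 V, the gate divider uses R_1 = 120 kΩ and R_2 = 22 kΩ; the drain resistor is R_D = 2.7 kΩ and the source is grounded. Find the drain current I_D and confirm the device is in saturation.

V_G = V_DD·R_2/(R_1+R_2) = 16×22/142 = 2.48 V. With the source grounded, V_GS = V_G = 2.48 V.
Assume saturation: I_D = (k_n/2)(V_GS − V_t)² = (1.6/2)×(2.48 − 1.7)² = 0.8×0.779² = 0.485 mA.
V_DS = V_DD − I_D·R_D = 16 − 0.485×2.7 = 14.7 V.
Saturation requires V_DS ≥ V_GS − V_t = 0.779 V; 14.7 ≥ 0.779 ✓.

I_D ≈ 0.49 mA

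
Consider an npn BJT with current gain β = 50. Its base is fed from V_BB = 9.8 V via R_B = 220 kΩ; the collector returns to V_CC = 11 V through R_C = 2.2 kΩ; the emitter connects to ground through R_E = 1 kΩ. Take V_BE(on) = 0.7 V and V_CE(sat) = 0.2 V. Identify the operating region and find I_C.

Assume active. Base-emitter loop: I_B = (V_BB − V_BE)/(R_B + (β+1)R_E) = (9.8 − 0.7)/(220 + 51×1) = 0.0336 mA.
I_C = β·I_B = 50×0.0336 = 1.68 mA.
V_CE = V_CC − I_C·R_C − I_E·R_E = 11 − 1.68×2.2 − 1.71×1 = 5.59 V > V_CE(sat), so the active-region assumption holds.

active; I_C ≈ 1.7 mA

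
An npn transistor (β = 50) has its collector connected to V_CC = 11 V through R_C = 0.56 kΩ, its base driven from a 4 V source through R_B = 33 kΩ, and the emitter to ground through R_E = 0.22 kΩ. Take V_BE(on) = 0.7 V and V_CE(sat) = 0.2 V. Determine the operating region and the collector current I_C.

Assume active. Base-emitter loop: I_B = (V_BB − V_BE)/(R_B + (β+1)R_E) = (4 − 0.7)/(33 + 51×0.22) = 0.0746 mA.
I_C = β·I_B = 50×0.0746 = 3.73 mA.
V_CE = V_CC − I_C·R_C − I_E·R_E = 11 − 3.73×0.56 − 3.81×0.22 = 8.07 V > V_CE(sat), so the active-region assumption holds.

active; I_C ≈ 3.7 mA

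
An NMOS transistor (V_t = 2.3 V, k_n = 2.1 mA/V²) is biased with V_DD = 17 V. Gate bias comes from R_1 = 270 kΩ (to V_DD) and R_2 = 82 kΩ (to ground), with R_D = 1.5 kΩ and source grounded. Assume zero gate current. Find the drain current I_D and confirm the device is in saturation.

V_G = V_DD·R_2/(R_1+R_2) = 17×82/352 = 3.96 V. With the source grounded, V_GS = V_G = 3.96 V.
Assume saturation: I_D = (k_n/2)(V_GS − V_t)² = (2.1/2)×(3.96 − 2.3)² = 1.05×1.66² = 2.89 mA.
V_DS = V_DD − I_D·R_D = 17 − 2.89×1.5 = 12.7 V.
Saturation requires V_DS ≥ V_GS − V_t = 1.66 V; 12.7 ≥ 1.66 ✓.

I_D ≈ 2.9 mA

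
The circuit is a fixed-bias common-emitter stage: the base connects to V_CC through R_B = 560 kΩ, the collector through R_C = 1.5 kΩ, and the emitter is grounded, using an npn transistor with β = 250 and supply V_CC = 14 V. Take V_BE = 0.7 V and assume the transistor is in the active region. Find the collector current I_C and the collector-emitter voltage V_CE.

I_C ≈ 5.9 mA, V_CE ≈ 5.1 V

Base loop: V_CC = I_B·R_B + V_BE, so I_B = (14 − 0.7)/560 kΩ = 0.0238 mA.
In the active region I_C = β·I_B = 250 × 0.0238 = 5.94 mA.
Collector loop: V_CE = V_CC − I_C·R_C = 14 − 5.94×1.5 = 5.09 V.
Since V_CE = 5.09 V > V_CE(sat) ≈ 0.2 V, the transistor is in the active region as assumed.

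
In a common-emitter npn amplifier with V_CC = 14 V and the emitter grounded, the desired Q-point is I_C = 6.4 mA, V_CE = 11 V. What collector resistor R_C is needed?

R_C ≈ 0.47 kΩ

Collector loop: V_CC = I_C·R_C + V_CE.
R_C = (V_CC − V_CE)/I_C = (14 − 11)/6.4 = 0.469 kΩ.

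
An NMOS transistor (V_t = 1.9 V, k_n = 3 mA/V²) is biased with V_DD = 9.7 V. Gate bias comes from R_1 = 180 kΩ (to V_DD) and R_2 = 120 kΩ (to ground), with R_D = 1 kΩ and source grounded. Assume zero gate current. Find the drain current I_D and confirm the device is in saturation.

V_G = V_DD·R_2/(R_1+R_2) = 9.7×120/300 = 3.88 V. With the source grounded, V_GS = V_G = 3.88 V.
Assume saturation: I_D = (k_n/2)(V_GS − V_t)² = (3/2)×(3.88 − 1.9)² = 1.5×1.98² = 5.88 mA.
V_DS = V_DD − I_D·R_D = 9.7 − 5.88×1 = 3.82 V.
Saturation requires V_DS ≥ V_GS − V_t = 1.98 V; 3.82 ≥ 1.98 ✓.

I_D ≈ 5.9 mA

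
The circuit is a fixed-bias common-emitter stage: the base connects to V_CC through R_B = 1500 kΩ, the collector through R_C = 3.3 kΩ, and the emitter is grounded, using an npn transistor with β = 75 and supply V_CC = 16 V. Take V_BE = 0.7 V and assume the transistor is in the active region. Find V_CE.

Base loop: V_CC = I_B·R_B + V_BE, so I_B = (16 − 0.7)/1500 kΩ = 0.0102 mA.
In the active region I_C = β·I_B = 75 × 0.0102 = 0.765 mA.
Collector loop: V_CE = V_CC − I_C·R_C = 16 − 0.765×3.3 = 13.5 V.
Since V_CE = 13.5 V > V_CE(sat) ≈ 0.2 V, the transistor is in the active region as assumed.

V_CE ≈ 13 V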